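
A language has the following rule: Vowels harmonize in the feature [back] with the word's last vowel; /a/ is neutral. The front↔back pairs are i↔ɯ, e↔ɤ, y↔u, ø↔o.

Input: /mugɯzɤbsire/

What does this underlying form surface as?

[mygizebsire]

/u/ harmonizes with /e/ ([-back]) → [y]
/ɯ/ harmonizes with /e/ ([-back]) → [i]
/ɤ/ harmonizes with /e/ ([-back]) → [e]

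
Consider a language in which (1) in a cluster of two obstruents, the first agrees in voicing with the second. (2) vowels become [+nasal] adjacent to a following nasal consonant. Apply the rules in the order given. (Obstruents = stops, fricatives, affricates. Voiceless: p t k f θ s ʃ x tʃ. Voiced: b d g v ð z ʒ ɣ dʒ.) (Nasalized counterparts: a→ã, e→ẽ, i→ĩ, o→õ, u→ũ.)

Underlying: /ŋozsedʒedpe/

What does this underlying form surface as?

[ŋossedʒetpe]

Rule 1: /z/ before /s/ (voiceless) → [s]
Rule 1: /d/ before /p/ (voiceless) → [t]
After rule 1: ŋossedʒetpe
Rule 2: no segment meets the rule's conditions; no change.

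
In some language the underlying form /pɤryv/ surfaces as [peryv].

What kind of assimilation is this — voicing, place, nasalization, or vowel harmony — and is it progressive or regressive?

/ɤ/→[e].
Vowels agree with the last vowel, so the harmony is regressive.

vowel harmony, regressive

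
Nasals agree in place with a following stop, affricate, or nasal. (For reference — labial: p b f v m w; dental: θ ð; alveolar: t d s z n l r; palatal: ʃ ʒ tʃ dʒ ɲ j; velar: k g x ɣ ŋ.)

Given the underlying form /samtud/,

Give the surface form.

/m/ before /t/ (alveolar) → [n]

[santud]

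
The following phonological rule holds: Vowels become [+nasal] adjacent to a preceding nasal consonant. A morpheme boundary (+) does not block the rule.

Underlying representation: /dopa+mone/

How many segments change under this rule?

/o/ after nasal /m/ → [õ]
/e/ after nasal /n/ → [ẽ]
2 segments change.

2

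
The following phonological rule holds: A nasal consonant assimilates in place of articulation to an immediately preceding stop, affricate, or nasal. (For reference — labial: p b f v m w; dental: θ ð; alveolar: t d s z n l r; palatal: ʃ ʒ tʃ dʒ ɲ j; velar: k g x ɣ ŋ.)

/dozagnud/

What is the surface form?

/n/ after /g/ (velar) → [ŋ]

[dozagŋud]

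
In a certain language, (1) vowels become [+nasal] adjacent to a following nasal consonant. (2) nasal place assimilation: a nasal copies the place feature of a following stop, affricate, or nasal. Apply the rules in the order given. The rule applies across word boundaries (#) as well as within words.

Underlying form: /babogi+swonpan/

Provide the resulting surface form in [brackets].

Rule 1: /o/ before nasal /n/ → [õ]
Rule 1: /a/ before nasal /n/ → [ã]
After rule 1: babogi+swõnpãn
Rule 2: /n/ before /p/ (labial) → [m]

[babogi+swõmpãn]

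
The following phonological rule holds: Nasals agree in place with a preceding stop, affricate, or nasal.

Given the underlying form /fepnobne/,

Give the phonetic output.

[fepmobme]

/n/ after /p/ (labial) → [m]
/n/ after /b/ (labial) → [m]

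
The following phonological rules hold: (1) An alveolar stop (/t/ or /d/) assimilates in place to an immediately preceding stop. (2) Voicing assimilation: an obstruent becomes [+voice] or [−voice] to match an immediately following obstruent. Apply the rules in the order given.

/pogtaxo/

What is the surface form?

Rule 1: /t/ after /g/ (velar) → [k]
After rule 1: pogkaxo
Rule 2: /g/ before /k/ (voiceless) → [k]

[pokkaxo]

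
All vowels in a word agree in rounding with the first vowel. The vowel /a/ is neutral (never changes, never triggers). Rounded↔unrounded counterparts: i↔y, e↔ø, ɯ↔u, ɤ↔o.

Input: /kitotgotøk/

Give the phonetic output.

/o/ harmonizes with /i/ ([-round]) → [ɤ]
/o/ harmonizes with /i/ ([-round]) → [ɤ]
/ø/ harmonizes with /i/ ([-round]) → [e]

[kitɤtgɤtek]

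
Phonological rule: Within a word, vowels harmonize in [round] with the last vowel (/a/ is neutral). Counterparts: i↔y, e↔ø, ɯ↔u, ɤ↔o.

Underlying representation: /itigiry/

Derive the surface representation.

[ytygyry]

/i/ harmonizes with /y/ ([+round]) → [y]
/i/ harmonizes with /y/ ([+round]) → [y]
/i/ harmonizes with /y/ ([+round]) → [y]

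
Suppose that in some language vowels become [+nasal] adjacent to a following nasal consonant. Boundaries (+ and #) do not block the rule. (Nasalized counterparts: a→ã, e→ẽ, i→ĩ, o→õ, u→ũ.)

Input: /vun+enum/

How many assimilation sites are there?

/u/ before nasal /n/ → [ũ]
/e/ before nasal /n/ → [ẽ]
/u/ before nasal /m/ → [ũ]
3 segments change.

3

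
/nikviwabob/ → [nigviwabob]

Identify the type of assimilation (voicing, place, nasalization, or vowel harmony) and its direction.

/k/→[g].
Each target copies a feature from the following segment, so the direction is regressive.

voicing assimilation, regressive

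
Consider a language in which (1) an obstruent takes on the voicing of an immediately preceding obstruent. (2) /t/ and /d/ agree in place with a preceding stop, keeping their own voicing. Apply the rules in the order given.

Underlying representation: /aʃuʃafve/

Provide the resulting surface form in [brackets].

[aʃuʃaffe]

Rule 1: /v/ after /f/ (voiceless) → [f]
After rule 1: aʃuʃaffe
Rule 2: no segment meets the rule's conditions; no change.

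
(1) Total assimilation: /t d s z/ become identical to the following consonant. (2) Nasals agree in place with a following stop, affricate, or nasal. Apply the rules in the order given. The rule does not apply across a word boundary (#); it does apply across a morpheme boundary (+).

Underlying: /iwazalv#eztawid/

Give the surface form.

[iwazalv#ettawid]

Rule 1: /z/ before /t/ → [t] (total assimilation)
After rule 1: iwazalv#ettawid
Rule 2: no segment meets the rule's conditions; no change.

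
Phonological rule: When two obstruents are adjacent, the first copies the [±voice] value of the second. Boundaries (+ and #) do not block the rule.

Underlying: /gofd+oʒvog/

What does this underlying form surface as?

/f/ before /d/ (voiced) → [v]

[govd+oʒvog]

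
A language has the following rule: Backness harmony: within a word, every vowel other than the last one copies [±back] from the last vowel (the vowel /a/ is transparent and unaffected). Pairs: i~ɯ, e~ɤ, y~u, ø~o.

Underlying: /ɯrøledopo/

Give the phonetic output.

/ø/ harmonizes with /o/ ([+back]) → [o]
/e/ harmonizes with /o/ ([+back]) → [ɤ]

[ɯrolɤdopo]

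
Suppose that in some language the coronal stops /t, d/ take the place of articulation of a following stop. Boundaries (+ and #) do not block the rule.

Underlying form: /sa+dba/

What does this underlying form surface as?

[sa+bba]

/d/ before /b/ (labial) → [b]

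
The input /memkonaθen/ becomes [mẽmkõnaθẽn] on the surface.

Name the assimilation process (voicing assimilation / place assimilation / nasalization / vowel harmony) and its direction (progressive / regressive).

nasalization, regressive

/e/→[ẽ] /o/→[õ] /e/→[ẽ].
Each target copies a feature from the following segment, so the direction is regressive.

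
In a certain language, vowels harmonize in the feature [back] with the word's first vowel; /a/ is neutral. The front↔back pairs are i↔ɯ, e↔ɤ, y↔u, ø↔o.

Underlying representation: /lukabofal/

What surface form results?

[lukabofal]

no segment meets the rule's conditions; no change.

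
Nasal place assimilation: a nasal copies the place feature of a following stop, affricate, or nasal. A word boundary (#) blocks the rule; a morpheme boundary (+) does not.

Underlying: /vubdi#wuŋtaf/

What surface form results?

/ŋ/ before /t/ (alveolar) → [n]

[vubdi#wuntaf]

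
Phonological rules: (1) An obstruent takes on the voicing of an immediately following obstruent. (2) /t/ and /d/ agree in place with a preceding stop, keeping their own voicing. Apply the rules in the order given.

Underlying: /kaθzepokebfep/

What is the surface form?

[kaðzepokepfep]

Rule 1: /θ/ before /z/ (voiced) → [ð]
Rule 1: /b/ before /f/ (voiceless) → [p]
After rule 1: kaðzepokepfep
Rule 2: no segment meets the rule's conditions; no change.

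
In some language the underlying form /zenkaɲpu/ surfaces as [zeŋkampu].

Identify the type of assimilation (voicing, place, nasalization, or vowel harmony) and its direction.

/n/→[ŋ] /ɲ/→[m].
Each target copies a feature from the following segment, so the direction is regressive.

place assimilation, regressive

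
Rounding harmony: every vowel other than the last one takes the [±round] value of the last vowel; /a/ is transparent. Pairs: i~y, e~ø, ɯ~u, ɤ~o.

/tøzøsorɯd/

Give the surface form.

[tezesɤrɯd]

/ø/ harmonizes with /ɯ/ ([-round]) → [e]
/ø/ harmonizes with /ɯ/ ([-round]) → [e]
/o/ harmonizes with /ɯ/ ([-round]) → [ɤ]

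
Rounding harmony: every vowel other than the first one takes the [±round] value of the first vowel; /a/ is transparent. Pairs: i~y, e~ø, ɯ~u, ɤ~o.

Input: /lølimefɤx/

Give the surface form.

[lølymøfox]

/i/ harmonizes with /ø/ ([+round]) → [y]
/e/ harmonizes with /ø/ ([+round]) → [ø]
/ɤ/ harmonizes with /ø/ ([+round]) → [o]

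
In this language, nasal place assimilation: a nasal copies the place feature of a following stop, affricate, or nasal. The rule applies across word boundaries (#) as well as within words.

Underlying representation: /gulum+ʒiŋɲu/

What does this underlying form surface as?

/ŋ/ before /ɲ/ (palatal) → [ɲ]

[gulum+ʒiɲɲu]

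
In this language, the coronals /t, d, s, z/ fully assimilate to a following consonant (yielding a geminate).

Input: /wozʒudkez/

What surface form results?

[woʒʒukkez]

/z/ before /ʒ/ → [ʒ] (total assimilation)
/d/ before /k/ → [k] (total assimilation)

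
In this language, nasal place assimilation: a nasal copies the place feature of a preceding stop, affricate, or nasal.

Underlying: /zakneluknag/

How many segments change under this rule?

2

/n/ after /k/ (velar) → [ŋ]
/n/ after /k/ (velar) → [ŋ]
2 segments change.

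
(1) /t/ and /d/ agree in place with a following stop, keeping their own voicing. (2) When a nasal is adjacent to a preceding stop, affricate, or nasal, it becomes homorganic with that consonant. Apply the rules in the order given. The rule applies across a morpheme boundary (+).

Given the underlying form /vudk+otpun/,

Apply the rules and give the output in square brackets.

Rule 1: /d/ before /k/ (velar) → [g]
Rule 1: /t/ before /p/ (labial) → [p]
After rule 1: vugk+oppun
Rule 2: no segment meets the rule's conditions; no change.

[vugk+oppun]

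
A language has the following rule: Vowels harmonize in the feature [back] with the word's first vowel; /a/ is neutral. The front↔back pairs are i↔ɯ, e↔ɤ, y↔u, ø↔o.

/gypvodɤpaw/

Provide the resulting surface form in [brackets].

/o/ harmonizes with /y/ ([-back]) → [ø]
/ɤ/ harmonizes with /y/ ([-back]) → [e]

[gypvødepaw]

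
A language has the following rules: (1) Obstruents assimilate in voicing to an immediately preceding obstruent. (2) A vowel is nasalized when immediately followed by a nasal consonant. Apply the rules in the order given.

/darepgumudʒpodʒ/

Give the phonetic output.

Rule 1: /g/ after /p/ (voiceless) → [k]
Rule 1: /p/ after /dʒ/ (voiced) → [b]
After rule 1: darepkumudʒbodʒ
Rule 2: /u/ before nasal /m/ → [ũ]

[darepkũmudʒbodʒ]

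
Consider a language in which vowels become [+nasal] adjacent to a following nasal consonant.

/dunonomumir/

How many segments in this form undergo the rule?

/u/ before nasal /n/ → [ũ]
/o/ before nasal /n/ → [õ]
/o/ before nasal /m/ → [õ]
/u/ before nasal /m/ → [ũ]
4 segments change.

4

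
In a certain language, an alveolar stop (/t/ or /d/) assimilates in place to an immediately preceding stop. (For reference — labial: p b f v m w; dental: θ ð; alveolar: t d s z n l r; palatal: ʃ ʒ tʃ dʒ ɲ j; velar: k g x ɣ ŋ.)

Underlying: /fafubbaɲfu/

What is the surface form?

no segment meets the rule's conditions; no change.

[fafubbaɲfu]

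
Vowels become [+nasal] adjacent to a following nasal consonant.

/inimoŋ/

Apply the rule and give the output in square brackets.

/i/ before nasal /n/ → [ĩ]
/i/ before nasal /m/ → [ĩ]
/o/ before nasal /ŋ/ → [õ]

[ĩnĩmõŋ]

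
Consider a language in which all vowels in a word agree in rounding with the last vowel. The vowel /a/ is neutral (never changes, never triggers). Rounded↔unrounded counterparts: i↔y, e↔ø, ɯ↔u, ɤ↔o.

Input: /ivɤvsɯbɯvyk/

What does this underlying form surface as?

/i/ harmonizes with /y/ ([+round]) → [y]
/ɤ/ harmonizes with /y/ ([+round]) → [o]
/ɯ/ harmonizes with /y/ ([+round]) → [u]
/ɯ/ harmonizes with /y/ ([+round]) → [u]

[yvovsubuvyk]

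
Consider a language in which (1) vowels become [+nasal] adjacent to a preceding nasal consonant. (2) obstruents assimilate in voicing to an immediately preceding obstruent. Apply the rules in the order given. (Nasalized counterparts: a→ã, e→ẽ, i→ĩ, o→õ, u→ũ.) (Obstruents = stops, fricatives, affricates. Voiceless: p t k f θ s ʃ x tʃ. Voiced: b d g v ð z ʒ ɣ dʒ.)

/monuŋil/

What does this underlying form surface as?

Rule 1: /o/ after nasal /m/ → [õ]
Rule 1: /u/ after nasal /n/ → [ũ]
Rule 1: /i/ after nasal /ŋ/ → [ĩ]
After rule 1: mõnũŋĩl
Rule 2: no segment meets the rule's conditions; no change.

[mõnũŋĩl]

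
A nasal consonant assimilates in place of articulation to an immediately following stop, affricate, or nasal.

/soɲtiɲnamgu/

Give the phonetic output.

/ɲ/ before /t/ (alveolar) → [n]
/ɲ/ before /n/ (alveolar) → [n]
/m/ before /g/ (velar) → [ŋ]

[sontinnaŋgu]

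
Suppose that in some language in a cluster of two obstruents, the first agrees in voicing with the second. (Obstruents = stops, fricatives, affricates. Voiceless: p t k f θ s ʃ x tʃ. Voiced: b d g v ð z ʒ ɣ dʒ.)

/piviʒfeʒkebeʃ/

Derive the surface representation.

/ʒ/ before /f/ (voiceless) → [ʃ]
/ʒ/ before /k/ (voiceless) → [ʃ]

[piviʃfeʃkebeʃ]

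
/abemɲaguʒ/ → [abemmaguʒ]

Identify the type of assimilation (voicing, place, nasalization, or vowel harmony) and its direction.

place assimilation, progressive

/ɲ/→[m].
Each target copies a feature from the preceding segment, so the direction is progressive.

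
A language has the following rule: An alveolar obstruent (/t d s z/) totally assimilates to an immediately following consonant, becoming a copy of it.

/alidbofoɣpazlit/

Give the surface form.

[alibbofoɣpallit]

/d/ before /b/ → [b] (total assimilation)
/z/ before /l/ → [l] (total assimilation)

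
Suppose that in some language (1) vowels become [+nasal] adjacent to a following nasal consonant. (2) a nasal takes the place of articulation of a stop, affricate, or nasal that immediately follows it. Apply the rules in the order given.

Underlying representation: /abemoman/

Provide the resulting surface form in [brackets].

[abẽmõmãn]

Rule 1: /e/ before nasal /m/ → [ẽ]
Rule 1: /o/ before nasal /m/ → [õ]
Rule 1: /a/ before nasal /n/ → [ã]
After rule 1: abẽmõmãn
Rule 2: no segment meets the rule's conditions; no change.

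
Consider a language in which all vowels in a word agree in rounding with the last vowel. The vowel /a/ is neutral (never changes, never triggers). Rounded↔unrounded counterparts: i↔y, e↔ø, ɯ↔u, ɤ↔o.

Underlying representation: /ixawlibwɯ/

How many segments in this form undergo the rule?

0

No segment meets the rule's conditions.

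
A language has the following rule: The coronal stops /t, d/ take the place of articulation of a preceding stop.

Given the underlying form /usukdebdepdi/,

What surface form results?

/d/ after /k/ (velar) → [g]
/d/ after /b/ (labial) → [b]
/d/ after /p/ (labial) → [b]

[usukgebbepbi]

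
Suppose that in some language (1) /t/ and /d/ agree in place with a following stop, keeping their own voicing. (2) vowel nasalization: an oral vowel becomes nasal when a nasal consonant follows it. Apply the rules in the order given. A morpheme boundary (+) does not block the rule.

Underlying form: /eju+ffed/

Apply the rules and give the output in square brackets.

[eju+ffed]

Rule 1: no segment meets the rule's conditions; no change.
After rule 1: eju+ffed
Rule 2: no segment meets the rule's conditions; no change.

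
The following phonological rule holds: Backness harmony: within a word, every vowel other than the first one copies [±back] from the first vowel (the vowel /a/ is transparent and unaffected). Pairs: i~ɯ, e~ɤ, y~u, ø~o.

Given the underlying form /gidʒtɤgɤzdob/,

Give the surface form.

/ɤ/ harmonizes with /i/ ([-back]) → [e]
/ɤ/ harmonizes with /i/ ([-back]) → [e]
/o/ harmonizes with /i/ ([-back]) → [ø]

[gidʒtegezdøb]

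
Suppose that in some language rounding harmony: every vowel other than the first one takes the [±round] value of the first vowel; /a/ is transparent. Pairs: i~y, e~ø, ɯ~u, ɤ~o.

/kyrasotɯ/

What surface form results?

/ɯ/ harmonizes with /y/ ([+round]) → [u]

[kyrasotu]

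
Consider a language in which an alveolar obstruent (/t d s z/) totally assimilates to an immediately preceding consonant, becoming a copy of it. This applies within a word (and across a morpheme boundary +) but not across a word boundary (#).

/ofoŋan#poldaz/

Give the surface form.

[ofoŋan#pollaz]

/d/ after /l/ → [l] (total assimilation)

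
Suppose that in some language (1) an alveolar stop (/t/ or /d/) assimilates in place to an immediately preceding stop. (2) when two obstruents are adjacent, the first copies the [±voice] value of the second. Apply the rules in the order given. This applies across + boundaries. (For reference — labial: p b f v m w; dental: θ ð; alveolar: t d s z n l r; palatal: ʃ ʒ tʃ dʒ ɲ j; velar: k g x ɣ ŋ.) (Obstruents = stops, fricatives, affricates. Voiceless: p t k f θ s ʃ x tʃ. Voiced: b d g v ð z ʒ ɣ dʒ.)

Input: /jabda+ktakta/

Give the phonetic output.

Rule 1: /d/ after /b/ (labial) → [b]
Rule 1: /t/ after /k/ (velar) → [k]
Rule 1: /t/ after /k/ (velar) → [k]
After rule 1: jabba+kkakka
Rule 2: no segment meets the rule's conditions; no change.

[jabba+kkakka]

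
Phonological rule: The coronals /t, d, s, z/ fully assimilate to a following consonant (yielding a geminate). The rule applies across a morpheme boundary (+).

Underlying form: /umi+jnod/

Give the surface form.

[umi+jnod]

no segment meets the rule's conditions; no change.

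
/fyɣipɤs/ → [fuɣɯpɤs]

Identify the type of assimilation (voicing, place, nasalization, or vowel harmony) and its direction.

/y/→[u] /i/→[ɯ].
Vowels agree with the last vowel, so the harmony is regressive.

vowel harmony, regressive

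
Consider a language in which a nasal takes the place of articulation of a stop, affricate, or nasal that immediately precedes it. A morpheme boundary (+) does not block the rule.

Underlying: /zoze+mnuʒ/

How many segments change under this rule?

1

/n/ after /m/ (labial) → [m]
1 segment changes.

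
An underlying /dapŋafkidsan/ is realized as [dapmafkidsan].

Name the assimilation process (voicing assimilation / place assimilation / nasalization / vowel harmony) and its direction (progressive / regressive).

place assimilation, progressive

/ŋ/→[m].
Each target copies a feature from the preceding segment, so the direction is progressive.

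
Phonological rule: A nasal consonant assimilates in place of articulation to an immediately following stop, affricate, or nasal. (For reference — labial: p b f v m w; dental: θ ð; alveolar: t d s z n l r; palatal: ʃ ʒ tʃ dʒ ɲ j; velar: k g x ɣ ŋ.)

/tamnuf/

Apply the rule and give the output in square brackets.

[tannuf]

/m/ before /n/ (alveolar) → [n]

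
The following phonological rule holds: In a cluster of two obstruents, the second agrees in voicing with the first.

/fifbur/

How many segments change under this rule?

/b/ after /f/ (voiceless) → [p]
1 segment changes.

1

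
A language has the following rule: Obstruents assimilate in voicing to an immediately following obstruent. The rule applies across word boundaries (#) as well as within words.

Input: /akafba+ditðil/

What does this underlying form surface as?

/f/ before /b/ (voiced) → [v]
/t/ before /ð/ (voiced) → [d]

[akavba+didðil]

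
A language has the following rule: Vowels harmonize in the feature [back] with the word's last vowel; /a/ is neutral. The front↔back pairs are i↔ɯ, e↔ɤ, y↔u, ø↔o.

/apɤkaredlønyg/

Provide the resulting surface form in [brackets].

[apekaredlønyg]

/ɤ/ harmonizes with /y/ ([-back]) → [e]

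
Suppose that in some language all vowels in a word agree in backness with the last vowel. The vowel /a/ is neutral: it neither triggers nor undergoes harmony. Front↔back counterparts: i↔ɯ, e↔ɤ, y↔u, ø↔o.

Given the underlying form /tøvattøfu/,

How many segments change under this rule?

/ø/ harmonizes with /u/ ([+back]) → [o]
/ø/ harmonizes with /u/ ([+back]) → [o]
2 segments change.

2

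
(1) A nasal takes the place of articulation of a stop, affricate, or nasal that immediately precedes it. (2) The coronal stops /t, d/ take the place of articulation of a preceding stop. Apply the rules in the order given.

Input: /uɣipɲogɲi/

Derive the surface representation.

[uɣipmogŋi]

Rule 1: /ɲ/ after /p/ (labial) → [m]
Rule 1: /ɲ/ after /g/ (velar) → [ŋ]
After rule 1: uɣipmogŋi
Rule 2: no segment meets the rule's conditions; no change.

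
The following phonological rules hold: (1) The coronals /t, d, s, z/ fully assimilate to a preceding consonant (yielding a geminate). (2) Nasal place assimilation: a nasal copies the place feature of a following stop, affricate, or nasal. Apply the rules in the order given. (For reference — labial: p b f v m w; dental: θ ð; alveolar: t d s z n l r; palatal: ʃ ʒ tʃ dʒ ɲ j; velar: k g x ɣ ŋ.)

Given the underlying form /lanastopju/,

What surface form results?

Rule 1: /t/ after /s/ → [s] (total assimilation)
After rule 1: lanassopju
Rule 2: no segment meets the rule's conditions; no change.

[lanassopju]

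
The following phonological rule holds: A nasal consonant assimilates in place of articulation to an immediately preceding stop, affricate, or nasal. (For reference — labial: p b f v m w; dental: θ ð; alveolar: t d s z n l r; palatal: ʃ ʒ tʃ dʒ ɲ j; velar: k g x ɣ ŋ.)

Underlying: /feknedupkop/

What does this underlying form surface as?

[fekŋedupkop]

/n/ after /k/ (velar) → [ŋ]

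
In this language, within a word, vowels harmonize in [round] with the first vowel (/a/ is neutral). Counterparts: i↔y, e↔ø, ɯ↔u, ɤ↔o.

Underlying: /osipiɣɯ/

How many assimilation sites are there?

3

/i/ harmonizes with /o/ ([+round]) → [y]
/i/ harmonizes with /o/ ([+round]) → [y]
/ɯ/ harmonizes with /o/ ([+round]) → [u]
3 segments change.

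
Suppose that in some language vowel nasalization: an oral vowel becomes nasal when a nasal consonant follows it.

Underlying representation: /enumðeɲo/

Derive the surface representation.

/e/ before nasal /n/ → [ẽ]
/u/ before nasal /m/ → [ũ]
/e/ before nasal /ɲ/ → [ẽ]

[ẽnũmðẽɲo]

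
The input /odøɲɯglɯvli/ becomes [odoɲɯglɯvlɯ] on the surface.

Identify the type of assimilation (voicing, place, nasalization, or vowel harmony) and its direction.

/ø/→[o] /i/→[ɯ].
Vowels agree with the first vowel, so the harmony is progressive.

vowel harmony, progressive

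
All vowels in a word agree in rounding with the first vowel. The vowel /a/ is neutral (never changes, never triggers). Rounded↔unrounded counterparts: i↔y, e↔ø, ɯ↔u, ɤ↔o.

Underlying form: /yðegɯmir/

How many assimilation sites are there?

3

/e/ harmonizes with /y/ ([+round]) → [ø]
/ɯ/ harmonizes with /y/ ([+round]) → [u]
/i/ harmonizes with /y/ ([+round]) → [y]
3 segments change.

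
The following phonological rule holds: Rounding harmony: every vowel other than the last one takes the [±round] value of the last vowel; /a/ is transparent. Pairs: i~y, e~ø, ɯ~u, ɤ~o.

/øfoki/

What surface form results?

/ø/ harmonizes with /i/ ([-round]) → [e]
/o/ harmonizes with /i/ ([-round]) → [ɤ]

[efɤki]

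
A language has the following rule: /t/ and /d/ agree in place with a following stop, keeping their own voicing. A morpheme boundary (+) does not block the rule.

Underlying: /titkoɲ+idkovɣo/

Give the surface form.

/t/ before /k/ (velar) → [k]
/d/ before /k/ (velar) → [g]

[tikkoɲ+igkovɣo]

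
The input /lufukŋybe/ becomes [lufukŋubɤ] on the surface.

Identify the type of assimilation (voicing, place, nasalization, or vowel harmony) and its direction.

vowel harmony, progressive

/y/→[u] /e/→[ɤ].
Vowels agree with the first vowel, so the harmony is progressive.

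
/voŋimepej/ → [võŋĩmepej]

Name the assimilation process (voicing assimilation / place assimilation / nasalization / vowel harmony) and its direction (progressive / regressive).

/o/→[õ] /i/→[ĩ].
Each target copies a feature from the following segment, so the direction is regressive.

nasalization, regressive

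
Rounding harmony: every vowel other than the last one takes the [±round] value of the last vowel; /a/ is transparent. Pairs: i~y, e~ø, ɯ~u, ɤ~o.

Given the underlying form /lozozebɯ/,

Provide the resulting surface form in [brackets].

[lɤzɤzebɯ]

/o/ harmonizes with /ɯ/ ([-round]) → [ɤ]
/o/ harmonizes with /ɯ/ ([-round]) → [ɤ]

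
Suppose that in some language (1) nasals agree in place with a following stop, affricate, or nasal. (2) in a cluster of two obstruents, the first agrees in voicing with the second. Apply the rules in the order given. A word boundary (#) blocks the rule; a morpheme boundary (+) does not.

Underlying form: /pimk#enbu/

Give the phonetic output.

[piŋk#embu]

Rule 1: /m/ before /k/ (velar) → [ŋ]
Rule 1: /n/ before /b/ (labial) → [m]
After rule 1: piŋk#embu
Rule 2: no segment meets the rule's conditions; no change.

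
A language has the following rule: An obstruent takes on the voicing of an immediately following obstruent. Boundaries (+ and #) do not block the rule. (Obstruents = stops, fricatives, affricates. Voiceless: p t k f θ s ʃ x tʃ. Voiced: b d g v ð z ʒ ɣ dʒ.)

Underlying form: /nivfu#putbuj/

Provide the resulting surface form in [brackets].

[niffu#pudbuj]

/v/ before /f/ (voiceless) → [f]
/t/ before /b/ (voiced) → [d]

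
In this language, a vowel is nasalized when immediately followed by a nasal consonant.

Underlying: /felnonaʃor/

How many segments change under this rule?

1

/o/ before nasal /n/ → [õ]
1 segment changes.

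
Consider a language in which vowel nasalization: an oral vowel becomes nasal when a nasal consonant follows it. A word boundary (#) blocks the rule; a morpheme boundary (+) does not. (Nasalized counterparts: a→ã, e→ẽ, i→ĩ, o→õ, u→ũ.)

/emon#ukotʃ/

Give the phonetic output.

/e/ before nasal /m/ → [ẽ]
/o/ before nasal /n/ → [õ]

[ẽmõn#ukotʃ]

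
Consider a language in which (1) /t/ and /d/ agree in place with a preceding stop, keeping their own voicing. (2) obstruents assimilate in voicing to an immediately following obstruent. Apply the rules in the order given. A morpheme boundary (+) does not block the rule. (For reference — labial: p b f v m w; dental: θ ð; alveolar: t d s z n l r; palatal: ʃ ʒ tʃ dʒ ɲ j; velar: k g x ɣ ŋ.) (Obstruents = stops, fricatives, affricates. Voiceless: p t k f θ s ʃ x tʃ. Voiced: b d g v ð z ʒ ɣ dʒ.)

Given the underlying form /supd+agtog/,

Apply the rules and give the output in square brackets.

[subb+akkog]

Rule 1: /d/ after /p/ (labial) → [b]
Rule 1: /t/ after /g/ (velar) → [k]
After rule 1: supb+agkog
Rule 2: /p/ before /b/ (voiced) → [b]
Rule 2: /g/ before /k/ (voiceless) → [k]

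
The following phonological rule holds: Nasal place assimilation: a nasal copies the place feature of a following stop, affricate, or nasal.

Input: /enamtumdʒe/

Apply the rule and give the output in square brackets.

[enantuɲdʒe]

/m/ before /t/ (alveolar) → [n]
/m/ before /dʒ/ (palatal) → [ɲ]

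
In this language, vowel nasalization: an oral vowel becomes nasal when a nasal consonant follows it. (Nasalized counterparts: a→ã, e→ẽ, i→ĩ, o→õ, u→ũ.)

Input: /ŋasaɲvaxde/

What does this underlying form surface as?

/a/ before nasal /ɲ/ → [ã]

[ŋasãɲvaxde]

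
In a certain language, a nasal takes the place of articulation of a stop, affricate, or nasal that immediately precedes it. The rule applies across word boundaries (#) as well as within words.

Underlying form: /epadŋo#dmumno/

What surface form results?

/ŋ/ after /d/ (alveolar) → [n]
/m/ after /d/ (alveolar) → [n]
/n/ after /m/ (labial) → [m]

[epadno#dnummo]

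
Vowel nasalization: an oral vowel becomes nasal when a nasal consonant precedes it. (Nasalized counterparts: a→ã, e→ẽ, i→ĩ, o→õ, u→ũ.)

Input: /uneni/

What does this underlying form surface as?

/e/ after nasal /n/ → [ẽ]
/i/ after nasal /n/ → [ĩ]

[unẽnĩ]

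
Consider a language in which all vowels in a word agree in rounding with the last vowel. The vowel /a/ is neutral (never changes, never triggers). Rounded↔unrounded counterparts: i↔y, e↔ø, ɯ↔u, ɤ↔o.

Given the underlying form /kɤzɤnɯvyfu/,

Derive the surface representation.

[kozonuvyfu]

/ɤ/ harmonizes with /u/ ([+round]) → [o]
/ɤ/ harmonizes with /u/ ([+round]) → [o]
/ɯ/ harmonizes with /u/ ([+round]) → [u]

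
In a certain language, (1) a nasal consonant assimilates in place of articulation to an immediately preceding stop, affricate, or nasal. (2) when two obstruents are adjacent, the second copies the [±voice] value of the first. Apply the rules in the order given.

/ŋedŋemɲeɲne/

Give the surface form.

Rule 1: /ŋ/ after /d/ (alveolar) → [n]
Rule 1: /ɲ/ after /m/ (labial) → [m]
Rule 1: /n/ after /ɲ/ (palatal) → [ɲ]
After rule 1: ŋednemmeɲɲe
Rule 2: no segment meets the rule's conditions; no change.

[ŋednemmeɲɲe]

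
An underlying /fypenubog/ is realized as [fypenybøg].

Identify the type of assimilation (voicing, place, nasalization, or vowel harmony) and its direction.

vowel harmony, progressive

/u/→[y] /o/→[ø].
Vowels agree with the first vowel, so the harmony is progressive.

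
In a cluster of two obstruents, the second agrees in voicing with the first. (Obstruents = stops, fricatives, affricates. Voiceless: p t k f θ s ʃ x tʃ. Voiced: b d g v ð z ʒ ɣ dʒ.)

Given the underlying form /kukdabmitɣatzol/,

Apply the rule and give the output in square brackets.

/d/ after /k/ (voiceless) → [t]
/ɣ/ after /t/ (voiceless) → [x]
/z/ after /t/ (voiceless) → [s]

[kuktabmitxatsol]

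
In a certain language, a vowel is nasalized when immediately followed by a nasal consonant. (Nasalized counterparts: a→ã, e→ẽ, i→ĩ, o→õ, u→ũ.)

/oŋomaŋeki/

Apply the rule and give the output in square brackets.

/o/ before nasal /ŋ/ → [õ]
/o/ before nasal /m/ → [õ]
/a/ before nasal /ŋ/ → [ã]

[õŋõmãŋeki]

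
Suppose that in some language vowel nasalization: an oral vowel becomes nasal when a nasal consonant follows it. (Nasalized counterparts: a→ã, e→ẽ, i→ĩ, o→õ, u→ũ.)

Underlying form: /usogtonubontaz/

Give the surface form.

/o/ before nasal /n/ → [õ]
/o/ before nasal /n/ → [õ]

[usogtõnubõntaz]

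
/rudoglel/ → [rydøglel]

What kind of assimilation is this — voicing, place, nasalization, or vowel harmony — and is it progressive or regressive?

/u/→[y] /o/→[ø].
Vowels agree with the last vowel, so the harmony is regressive.

vowel harmony, regressive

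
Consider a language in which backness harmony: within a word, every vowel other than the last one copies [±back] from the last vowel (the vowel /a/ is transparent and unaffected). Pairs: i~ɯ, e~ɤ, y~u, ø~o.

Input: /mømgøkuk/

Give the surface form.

[momgokuk]

/ø/ harmonizes with /u/ ([+back]) → [o]
/ø/ harmonizes with /u/ ([+back]) → [o]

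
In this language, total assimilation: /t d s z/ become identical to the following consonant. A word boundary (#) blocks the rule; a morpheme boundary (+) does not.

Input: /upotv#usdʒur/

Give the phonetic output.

/t/ before /v/ → [v] (total assimilation)
/s/ before /dʒ/ → [dʒ] (total assimilation)

[upovv#udʒdʒur]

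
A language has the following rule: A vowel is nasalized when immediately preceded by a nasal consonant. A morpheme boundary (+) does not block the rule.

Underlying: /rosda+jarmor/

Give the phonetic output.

[rosda+jarmõr]

/o/ after nasal /m/ → [õ]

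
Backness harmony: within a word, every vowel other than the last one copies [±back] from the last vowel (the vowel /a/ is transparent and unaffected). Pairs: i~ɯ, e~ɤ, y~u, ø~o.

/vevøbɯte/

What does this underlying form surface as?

/ɯ/ harmonizes with /e/ ([-back]) → [i]

[vevøbite]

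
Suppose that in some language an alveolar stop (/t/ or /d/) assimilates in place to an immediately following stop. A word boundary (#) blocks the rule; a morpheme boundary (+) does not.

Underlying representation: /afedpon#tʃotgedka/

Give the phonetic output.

/d/ before /p/ (labial) → [b]
/t/ before /g/ (velar) → [k]
/d/ before /k/ (velar) → [g]

[afebpon#tʃokgegka]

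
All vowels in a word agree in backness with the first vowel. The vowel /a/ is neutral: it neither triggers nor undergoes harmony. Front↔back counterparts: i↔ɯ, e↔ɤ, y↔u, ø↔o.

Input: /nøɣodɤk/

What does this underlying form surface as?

/o/ harmonizes with /ø/ ([-back]) → [ø]
/ɤ/ harmonizes with /ø/ ([-back]) → [e]

[nøɣødek]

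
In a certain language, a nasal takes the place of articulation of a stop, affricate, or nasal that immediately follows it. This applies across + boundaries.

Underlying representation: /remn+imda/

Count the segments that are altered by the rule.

/m/ before /n/ (alveolar) → [n]
/m/ before /d/ (alveolar) → [n]
2 segments change.

2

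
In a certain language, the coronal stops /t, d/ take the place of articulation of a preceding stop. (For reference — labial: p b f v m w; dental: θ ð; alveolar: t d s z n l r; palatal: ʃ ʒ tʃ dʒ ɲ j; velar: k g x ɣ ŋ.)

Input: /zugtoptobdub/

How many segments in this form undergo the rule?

3

/t/ after /g/ (velar) → [k]
/t/ after /p/ (labial) → [p]
/d/ after /b/ (labial) → [b]
3 segments change.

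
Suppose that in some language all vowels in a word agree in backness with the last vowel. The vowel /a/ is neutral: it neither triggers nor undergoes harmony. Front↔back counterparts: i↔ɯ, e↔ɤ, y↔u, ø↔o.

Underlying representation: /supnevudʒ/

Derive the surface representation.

/e/ harmonizes with /u/ ([+back]) → [ɤ]

[supnɤvudʒ]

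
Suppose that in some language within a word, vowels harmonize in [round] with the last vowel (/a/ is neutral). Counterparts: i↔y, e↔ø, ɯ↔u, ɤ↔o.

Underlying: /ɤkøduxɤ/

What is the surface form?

[ɤkedɯxɤ]

/ø/ harmonizes with /ɤ/ ([-round]) → [e]
/u/ harmonizes with /ɤ/ ([-round]) → [ɯ]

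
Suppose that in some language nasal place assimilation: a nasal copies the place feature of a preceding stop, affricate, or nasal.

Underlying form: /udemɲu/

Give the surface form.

/ɲ/ after /m/ (labial) → [m]

[udemmu]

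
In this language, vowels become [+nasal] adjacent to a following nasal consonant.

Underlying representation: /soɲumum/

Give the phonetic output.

/o/ before nasal /ɲ/ → [õ]
/u/ before nasal /m/ → [ũ]
/u/ before nasal /m/ → [ũ]

[sõɲũmũm]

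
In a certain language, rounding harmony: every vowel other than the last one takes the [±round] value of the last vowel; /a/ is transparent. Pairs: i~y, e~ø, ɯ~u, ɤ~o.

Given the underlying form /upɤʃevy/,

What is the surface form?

/ɤ/ harmonizes with /y/ ([+round]) → [o]
/e/ harmonizes with /y/ ([+round]) → [ø]

[upoʃøvy]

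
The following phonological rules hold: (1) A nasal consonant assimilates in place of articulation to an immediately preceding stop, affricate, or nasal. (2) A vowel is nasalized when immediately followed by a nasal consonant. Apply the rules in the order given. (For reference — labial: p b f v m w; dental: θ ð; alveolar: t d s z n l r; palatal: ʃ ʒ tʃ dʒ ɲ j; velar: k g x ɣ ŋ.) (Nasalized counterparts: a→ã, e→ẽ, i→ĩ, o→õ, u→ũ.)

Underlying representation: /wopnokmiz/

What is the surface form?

[wopmokŋiz]

Rule 1: /n/ after /p/ (labial) → [m]
Rule 1: /m/ after /k/ (velar) → [ŋ]
After rule 1: wopmokŋiz
Rule 2: no segment meets the rule's conditions; no change.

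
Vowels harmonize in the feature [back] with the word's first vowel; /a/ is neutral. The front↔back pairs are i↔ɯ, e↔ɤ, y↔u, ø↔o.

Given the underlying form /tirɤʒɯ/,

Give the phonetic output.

/ɤ/ harmonizes with /i/ ([-back]) → [e]
/ɯ/ harmonizes with /i/ ([-back]) → [i]

[tireʒi]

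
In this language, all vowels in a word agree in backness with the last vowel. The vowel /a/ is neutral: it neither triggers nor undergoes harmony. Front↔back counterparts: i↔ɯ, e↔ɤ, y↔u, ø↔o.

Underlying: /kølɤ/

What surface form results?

/ø/ harmonizes with /ɤ/ ([+back]) → [o]

[kolɤ]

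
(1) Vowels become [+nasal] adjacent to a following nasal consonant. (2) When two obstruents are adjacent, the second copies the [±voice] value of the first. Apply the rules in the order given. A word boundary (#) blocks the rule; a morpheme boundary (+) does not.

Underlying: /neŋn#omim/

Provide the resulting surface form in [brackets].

[nẽŋn#õmĩm]

Rule 1: /e/ before nasal /ŋ/ → [ẽ]
Rule 1: /o/ before nasal /m/ → [õ]
Rule 1: /i/ before nasal /m/ → [ĩ]
After rule 1: nẽŋn#õmĩm
Rule 2: no segment meets the rule's conditions; no change.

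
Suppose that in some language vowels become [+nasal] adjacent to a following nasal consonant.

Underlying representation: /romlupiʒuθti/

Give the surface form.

[rõmlupiʒuθti]

/o/ before nasal /m/ → [õ]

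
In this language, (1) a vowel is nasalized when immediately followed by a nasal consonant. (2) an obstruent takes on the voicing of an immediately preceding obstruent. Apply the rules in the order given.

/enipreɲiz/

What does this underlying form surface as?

Rule 1: /e/ before nasal /n/ → [ẽ]
Rule 1: /e/ before nasal /ɲ/ → [ẽ]
After rule 1: ẽniprẽɲiz
Rule 2: no segment meets the rule's conditions; no change.

[ẽniprẽɲiz]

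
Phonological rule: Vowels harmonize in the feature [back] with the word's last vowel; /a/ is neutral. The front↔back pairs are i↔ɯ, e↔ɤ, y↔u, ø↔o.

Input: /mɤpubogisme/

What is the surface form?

/ɤ/ harmonizes with /e/ ([-back]) → [e]
/u/ harmonizes with /e/ ([-back]) → [y]
/o/ harmonizes with /e/ ([-back]) → [ø]

[mepybøgisme]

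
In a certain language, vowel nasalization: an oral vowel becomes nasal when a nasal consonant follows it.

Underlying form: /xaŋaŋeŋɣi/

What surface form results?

/a/ before nasal /ŋ/ → [ã]
/a/ before nasal /ŋ/ → [ã]
/e/ before nasal /ŋ/ → [ẽ]

[xãŋãŋẽŋɣi]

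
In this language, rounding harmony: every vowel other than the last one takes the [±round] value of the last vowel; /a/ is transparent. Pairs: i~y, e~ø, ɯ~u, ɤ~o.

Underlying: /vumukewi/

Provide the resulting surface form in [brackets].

[vɯmɯkewi]

/u/ harmonizes with /i/ ([-round]) → [ɯ]
/u/ harmonizes with /i/ ([-round]) → [ɯ]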